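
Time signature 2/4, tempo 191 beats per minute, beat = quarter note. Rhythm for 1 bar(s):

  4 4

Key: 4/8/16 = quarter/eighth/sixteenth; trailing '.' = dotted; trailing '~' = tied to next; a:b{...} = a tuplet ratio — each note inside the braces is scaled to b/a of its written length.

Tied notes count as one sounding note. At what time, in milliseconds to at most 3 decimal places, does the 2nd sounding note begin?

note 2 onset = 1b = 314.136ms

1. 0.0ms @ 0 + 314.136ms (1)
2. 314.136ms @ 1 + 314.136ms (1)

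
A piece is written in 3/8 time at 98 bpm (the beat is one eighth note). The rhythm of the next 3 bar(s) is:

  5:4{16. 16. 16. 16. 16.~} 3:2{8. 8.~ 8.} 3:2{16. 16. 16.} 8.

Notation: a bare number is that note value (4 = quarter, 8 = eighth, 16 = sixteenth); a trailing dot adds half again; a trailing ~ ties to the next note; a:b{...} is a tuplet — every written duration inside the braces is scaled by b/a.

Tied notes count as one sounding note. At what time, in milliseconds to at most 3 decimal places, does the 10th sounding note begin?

note 10 onset = 15/2b = 4591.837ms

1. 0.0ms @ 0 + 367.347ms (3/5)
2. 367.347ms @ 3/5 + 367.347ms (3/5)
3. 734.694ms @ 6/5 + 367.347ms (3/5)
4. 1102.041ms @ 9/5 + 367.347ms (3/5)
5. 1469.388ms @ 12/5 + 979.592ms (8/5)
6. 2448.98ms @ 4 + 1224.49ms (2)
7. 3673.469ms @ 6 + 306.122ms (1/2)
8. 3979.592ms @ 13/2 + 306.122ms (1/2)
9. 4285.714ms @ 7 + 306.122ms (1/2)
10. 4591.837ms @ 15/2 + 918.367ms (3/2)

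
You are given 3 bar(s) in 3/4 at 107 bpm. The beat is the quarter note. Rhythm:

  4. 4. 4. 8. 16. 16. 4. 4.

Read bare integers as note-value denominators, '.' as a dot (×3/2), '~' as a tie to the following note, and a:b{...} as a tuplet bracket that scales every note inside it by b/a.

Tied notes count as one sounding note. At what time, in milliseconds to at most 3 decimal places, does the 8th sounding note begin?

1. 0.0ms @ 0 + 841.121ms (3/2)
2. 841.121ms @ 3/2 + 841.121ms (3/2)
3. 1682.243ms @ 3 + 841.121ms (3/2)
4. 2523.364ms @ 9/2 + 420.561ms (3/4)
5. 2943.925ms @ 21/4 + 210.28ms (3/8)
6. 3154.206ms @ 45/8 + 210.28ms (3/8)
7. 3364.486ms @ 6 + 841.121ms (3/2)
8. 4205.607ms @ 15/2 + 841.121ms (3/2)

note 8 onset = 15/2b = 4205.607ms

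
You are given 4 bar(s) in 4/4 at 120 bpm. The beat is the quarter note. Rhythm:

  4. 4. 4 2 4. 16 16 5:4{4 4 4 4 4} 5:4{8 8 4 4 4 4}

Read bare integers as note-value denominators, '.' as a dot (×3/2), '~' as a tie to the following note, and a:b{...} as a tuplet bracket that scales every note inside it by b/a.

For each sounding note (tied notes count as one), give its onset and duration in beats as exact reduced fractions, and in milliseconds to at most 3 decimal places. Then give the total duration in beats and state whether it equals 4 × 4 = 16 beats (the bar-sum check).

1) 0.0ms=0b +750.0ms=3/2b
2) 750.0ms=3/2b +750.0ms=3/2b
3) 1500.0ms=3b +500.0ms=1b
4) 2000.0ms=4b +1000.0ms=2b
5) 3000.0ms=6b +750.0ms=3/2b
6) 3750.0ms=15/2b +125.0ms=1/4b
7) 3875.0ms=31/4b +125.0ms=1/4b
8) 4000.0ms=8b +400.0ms=4/5b
9) 4400.0ms=44/5b +400.0ms=4/5b
10) 4800.0ms=48/5b +400.0ms=4/5b
11) 5200.0ms=52/5b +400.0ms=4/5b
12) 5600.0ms=56/5b +400.0ms=4/5b
13) 6000.0ms=12b +200.0ms=2/5b
14) 6200.0ms=62/5b +200.0ms=2/5b
15) 6400.0ms=64/5b +400.0ms=4/5b
16) 6800.0ms=68/5b +400.0ms=4/5b
17) 7200.0ms=72/5b +400.0ms=4/5b
18) 7600.0ms=76/5b +400.0ms=4/5b
Σ=16b of 16 (120bpm 4/4) — PASS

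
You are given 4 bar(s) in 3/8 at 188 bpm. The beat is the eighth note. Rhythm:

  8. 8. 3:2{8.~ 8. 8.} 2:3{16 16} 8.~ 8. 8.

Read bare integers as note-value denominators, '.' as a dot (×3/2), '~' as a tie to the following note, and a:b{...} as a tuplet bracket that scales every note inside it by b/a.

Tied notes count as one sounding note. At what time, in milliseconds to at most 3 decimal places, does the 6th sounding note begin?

note 6 onset = 27/4b = 2154.255ms

1. 0.0ms @ 0 + 478.723ms (3/2)
2. 478.723ms @ 3/2 + 478.723ms (3/2)
3. 957.447ms @ 3 + 638.298ms (2)
4. 1595.745ms @ 5 + 319.149ms (1)
5. 1914.894ms @ 6 + 239.362ms (3/4)
6. 2154.255ms @ 27/4 + 239.362ms (3/4)
7. 2393.617ms @ 15/2 + 957.447ms (3)
8. 3351.064ms @ 21/2 + 478.723ms (3/2)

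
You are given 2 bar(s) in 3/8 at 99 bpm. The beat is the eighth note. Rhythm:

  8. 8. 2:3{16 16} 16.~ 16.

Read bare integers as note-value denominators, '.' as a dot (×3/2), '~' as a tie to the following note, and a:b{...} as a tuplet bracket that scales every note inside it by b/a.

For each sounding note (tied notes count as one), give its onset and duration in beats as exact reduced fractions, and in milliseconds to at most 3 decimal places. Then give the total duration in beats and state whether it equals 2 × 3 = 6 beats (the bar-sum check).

1) 0.0ms=0b +909.091ms=3/2b
2) 909.091ms=3/2b +909.091ms=3/2b
3) 1818.182ms=3b +454.545ms=3/4b
4) 2272.727ms=15/4b +454.545ms=3/4b
5) 2727.273ms=9/2b +909.091ms=3/2b
Σ=6b of 6 (99bpm 3/8) — PASS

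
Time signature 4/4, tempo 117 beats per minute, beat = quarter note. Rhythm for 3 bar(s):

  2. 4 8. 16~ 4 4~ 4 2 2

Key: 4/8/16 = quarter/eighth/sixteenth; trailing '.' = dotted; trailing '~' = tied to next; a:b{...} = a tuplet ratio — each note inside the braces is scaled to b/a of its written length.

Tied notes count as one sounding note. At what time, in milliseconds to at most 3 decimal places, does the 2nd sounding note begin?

note 2 onset = 3b = 1538.462ms

1. 0.0ms @ 0 + 1538.462ms (3)
2. 1538.462ms @ 3 + 512.821ms (1)
3. 2051.282ms @ 4 + 384.615ms (3/4)
4. 2435.897ms @ 19/4 + 641.026ms (5/4)
5. 3076.923ms @ 6 + 1025.641ms (2)
6. 4102.564ms @ 8 + 1025.641ms (2)
7. 5128.205ms @ 10 + 1025.641ms (2)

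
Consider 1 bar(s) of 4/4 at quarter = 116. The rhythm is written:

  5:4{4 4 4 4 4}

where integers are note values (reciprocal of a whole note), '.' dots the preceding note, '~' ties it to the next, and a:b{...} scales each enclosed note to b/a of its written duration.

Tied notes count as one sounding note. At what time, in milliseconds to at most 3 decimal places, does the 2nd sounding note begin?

1. 0.0ms @ 0 + 413.793ms (4/5)
2. 413.793ms @ 4/5 + 413.793ms (4/5)
3. 827.586ms @ 8/5 + 413.793ms (4/5)
4. 1241.379ms @ 12/5 + 413.793ms (4/5)
5. 1655.172ms @ 16/5 + 413.793ms (4/5)

note 2 onset = 4/5b = 413.793ms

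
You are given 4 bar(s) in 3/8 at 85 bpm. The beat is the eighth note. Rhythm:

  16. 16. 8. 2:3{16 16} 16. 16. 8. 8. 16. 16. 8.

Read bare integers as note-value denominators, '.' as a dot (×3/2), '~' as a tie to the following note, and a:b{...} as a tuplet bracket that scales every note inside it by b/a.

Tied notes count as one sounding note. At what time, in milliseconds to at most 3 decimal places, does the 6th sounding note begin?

1. 0.0ms @ 0 + 529.412ms (3/4)
2. 529.412ms @ 3/4 + 529.412ms (3/4)
3. 1058.824ms @ 3/2 + 1058.824ms (3/2)
4. 2117.647ms @ 3 + 529.412ms (3/4)
5. 2647.059ms @ 15/4 + 529.412ms (3/4)
6. 3176.471ms @ 9/2 + 529.412ms (3/4)
7. 3705.882ms @ 21/4 + 529.412ms (3/4)
8. 4235.294ms @ 6 + 1058.824ms (3/2)
9. 5294.118ms @ 15/2 + 1058.824ms (3/2)
10. 6352.941ms @ 9 + 529.412ms (3/4)
11. 6882.353ms @ 39/4 + 529.412ms (3/4)
12. 7411.765ms @ 21/2 + 1058.824ms (3/2)

note 6 onset = 9/2b = 3176.471ms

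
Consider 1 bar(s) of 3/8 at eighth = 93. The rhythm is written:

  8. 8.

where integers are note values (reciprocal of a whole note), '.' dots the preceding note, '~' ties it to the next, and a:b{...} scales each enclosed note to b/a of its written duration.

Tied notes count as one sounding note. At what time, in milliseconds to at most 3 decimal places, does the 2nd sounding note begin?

note 2 onset = 3/2b = 967.742ms

1. 0.0ms @ 0 + 967.742ms (3/2)
2. 967.742ms @ 3/2 + 967.742ms (3/2)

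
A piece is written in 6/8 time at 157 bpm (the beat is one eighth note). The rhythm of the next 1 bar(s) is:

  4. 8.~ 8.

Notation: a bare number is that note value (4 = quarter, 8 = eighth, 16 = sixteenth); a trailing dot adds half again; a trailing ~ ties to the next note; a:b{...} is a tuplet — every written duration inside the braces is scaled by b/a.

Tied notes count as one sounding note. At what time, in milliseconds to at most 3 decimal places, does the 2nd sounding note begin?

note 2 onset = 3b = 1146.497ms

1. 0.0ms @ 0 + 1146.497ms (3)
2. 1146.497ms @ 3 + 1146.497ms (3)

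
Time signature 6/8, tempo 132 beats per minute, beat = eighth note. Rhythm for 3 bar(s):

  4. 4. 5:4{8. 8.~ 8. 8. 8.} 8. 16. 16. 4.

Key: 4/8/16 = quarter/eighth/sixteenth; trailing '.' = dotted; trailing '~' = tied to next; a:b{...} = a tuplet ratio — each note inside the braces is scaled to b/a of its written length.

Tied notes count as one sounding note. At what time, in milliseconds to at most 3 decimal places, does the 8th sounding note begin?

1. 0.0ms @ 0 + 1363.636ms (3)
2. 1363.636ms @ 3 + 1363.636ms (3)
3. 2727.273ms @ 6 + 545.455ms (6/5)
4. 3272.727ms @ 36/5 + 1090.909ms (12/5)
5. 4363.636ms @ 48/5 + 545.455ms (6/5)
6. 4909.091ms @ 54/5 + 545.455ms (6/5)
7. 5454.545ms @ 12 + 681.818ms (3/2)
8. 6136.364ms @ 27/2 + 340.909ms (3/4)
9. 6477.273ms @ 57/4 + 340.909ms (3/4)
10. 6818.182ms @ 15 + 1363.636ms (3)

note 8 onset = 27/2b = 6136.364ms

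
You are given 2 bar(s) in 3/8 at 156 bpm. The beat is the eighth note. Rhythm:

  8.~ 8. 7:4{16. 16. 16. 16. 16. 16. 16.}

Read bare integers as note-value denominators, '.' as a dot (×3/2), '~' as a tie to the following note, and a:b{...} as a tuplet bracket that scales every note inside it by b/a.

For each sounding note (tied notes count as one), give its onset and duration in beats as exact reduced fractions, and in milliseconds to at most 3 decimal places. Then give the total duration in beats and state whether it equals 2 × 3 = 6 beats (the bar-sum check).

1) 0.0ms=0b +1153.846ms=3b
2) 1153.846ms=3b +164.835ms=3/7b
3) 1318.681ms=24/7b +164.835ms=3/7b
4) 1483.516ms=27/7b +164.835ms=3/7b
5) 1648.352ms=30/7b +164.835ms=3/7b
6) 1813.187ms=33/7b +164.835ms=3/7b
7) 1978.022ms=36/7b +164.835ms=3/7b
8) 2142.857ms=39/7b +164.835ms=3/7b
Σ=6b of 6 (156bpm 3/8) — PASS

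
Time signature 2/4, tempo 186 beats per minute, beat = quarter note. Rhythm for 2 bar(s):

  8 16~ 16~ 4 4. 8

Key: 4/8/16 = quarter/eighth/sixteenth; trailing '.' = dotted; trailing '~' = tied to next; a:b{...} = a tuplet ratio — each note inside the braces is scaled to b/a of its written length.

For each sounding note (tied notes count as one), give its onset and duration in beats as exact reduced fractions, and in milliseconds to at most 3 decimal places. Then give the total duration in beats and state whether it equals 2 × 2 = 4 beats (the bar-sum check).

1) 0.0ms=0b +161.29ms=1/2b
2) 161.29ms=1/2b +483.871ms=3/2b
3) 645.161ms=2b +483.871ms=3/2b
4) 1129.032ms=7/2b +161.29ms=1/2b
Σ=4b of 4 (186bpm 2/4) — PASS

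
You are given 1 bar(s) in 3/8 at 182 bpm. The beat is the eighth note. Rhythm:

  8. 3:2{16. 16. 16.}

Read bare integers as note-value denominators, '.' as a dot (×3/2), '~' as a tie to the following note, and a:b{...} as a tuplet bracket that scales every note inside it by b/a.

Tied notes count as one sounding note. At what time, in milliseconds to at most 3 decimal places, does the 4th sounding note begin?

1. 0.0ms @ 0 + 494.505ms (3/2)
2. 494.505ms @ 3/2 + 164.835ms (1/2)
3. 659.341ms @ 2 + 164.835ms (1/2)
4. 824.176ms @ 5/2 + 164.835ms (1/2)

note 4 onset = 5/2b = 824.176ms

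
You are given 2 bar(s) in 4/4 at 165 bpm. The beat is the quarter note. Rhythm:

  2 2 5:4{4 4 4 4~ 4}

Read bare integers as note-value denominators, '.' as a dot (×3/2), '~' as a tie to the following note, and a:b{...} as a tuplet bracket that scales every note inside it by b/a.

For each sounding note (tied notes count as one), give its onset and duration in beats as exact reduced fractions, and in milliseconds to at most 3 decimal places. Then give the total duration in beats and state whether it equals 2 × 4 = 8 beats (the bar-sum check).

1) 0.0ms=0b +727.273ms=2b
2) 727.273ms=2b +727.273ms=2b
3) 1454.545ms=4b +290.909ms=4/5b
4) 1745.455ms=24/5b +290.909ms=4/5b
5) 2036.364ms=28/5b +290.909ms=4/5b
6) 2327.273ms=32/5b +581.818ms=8/5b
Σ=8b of 8 (165bpm 4/4) — PASS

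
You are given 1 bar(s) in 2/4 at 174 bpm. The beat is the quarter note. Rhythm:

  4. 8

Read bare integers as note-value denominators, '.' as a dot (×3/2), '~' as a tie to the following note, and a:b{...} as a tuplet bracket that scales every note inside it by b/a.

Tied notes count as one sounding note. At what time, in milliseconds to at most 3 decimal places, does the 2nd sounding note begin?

note 2 onset = 3/2b = 517.241ms

1. 0.0ms @ 0 + 517.241ms (3/2)
2. 517.241ms @ 3/2 + 172.414ms (1/2)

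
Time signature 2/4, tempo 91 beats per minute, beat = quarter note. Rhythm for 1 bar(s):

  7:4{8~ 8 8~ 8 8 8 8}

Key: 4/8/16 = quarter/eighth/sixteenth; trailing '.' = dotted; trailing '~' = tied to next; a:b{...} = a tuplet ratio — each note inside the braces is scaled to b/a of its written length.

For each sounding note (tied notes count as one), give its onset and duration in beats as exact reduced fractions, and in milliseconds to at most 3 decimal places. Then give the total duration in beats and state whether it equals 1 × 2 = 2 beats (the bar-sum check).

1) 0.0ms=0b +376.766ms=4/7b
2) 376.766ms=4/7b +376.766ms=4/7b
3) 753.532ms=8/7b +188.383ms=2/7b
4) 941.915ms=10/7b +188.383ms=2/7b
5) 1130.298ms=12/7b +188.383ms=2/7b
Σ=2b of 2 (91bpm 2/4) — PASS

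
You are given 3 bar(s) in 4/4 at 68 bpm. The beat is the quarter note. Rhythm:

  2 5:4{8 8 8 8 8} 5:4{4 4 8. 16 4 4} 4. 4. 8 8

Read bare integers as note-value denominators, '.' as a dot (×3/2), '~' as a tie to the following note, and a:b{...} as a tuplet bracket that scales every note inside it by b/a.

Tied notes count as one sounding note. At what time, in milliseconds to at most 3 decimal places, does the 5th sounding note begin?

1. 0.0ms @ 0 + 1764.706ms (2)
2. 1764.706ms @ 2 + 352.941ms (2/5)
3. 2117.647ms @ 12/5 + 352.941ms (2/5)
4. 2470.588ms @ 14/5 + 352.941ms (2/5)
5. 2823.529ms @ 16/5 + 352.941ms (2/5)
6. 3176.471ms @ 18/5 + 352.941ms (2/5)
7. 3529.412ms @ 4 + 705.882ms (4/5)
8. 4235.294ms @ 24/5 + 705.882ms (4/5)
9. 4941.176ms @ 28/5 + 529.412ms (3/5)
10. 5470.588ms @ 31/5 + 176.471ms (1/5)
11. 5647.059ms @ 32/5 + 705.882ms (4/5)
12. 6352.941ms @ 36/5 + 705.882ms (4/5)
13. 7058.824ms @ 8 + 1323.529ms (3/2)
14. 8382.353ms @ 19/2 + 1323.529ms (3/2)
15. 9705.882ms @ 11 + 441.176ms (1/2)
16. 10147.059ms @ 23/2 + 441.176ms (1/2)

note 5 onset = 16/5b = 2823.529ms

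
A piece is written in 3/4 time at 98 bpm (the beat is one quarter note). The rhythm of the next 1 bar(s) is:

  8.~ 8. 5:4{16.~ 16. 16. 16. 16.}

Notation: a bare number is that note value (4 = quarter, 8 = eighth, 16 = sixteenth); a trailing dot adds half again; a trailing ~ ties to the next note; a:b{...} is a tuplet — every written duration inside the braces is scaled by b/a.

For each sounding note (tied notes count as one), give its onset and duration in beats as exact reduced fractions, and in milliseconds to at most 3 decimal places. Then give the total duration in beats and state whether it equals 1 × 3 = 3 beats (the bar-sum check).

1) 0.0ms=0b +918.367ms=3/2b
2) 918.367ms=3/2b +367.347ms=3/5b
3) 1285.714ms=21/10b +183.673ms=3/10b
4) 1469.388ms=12/5b +183.673ms=3/10b
5) 1653.061ms=27/10b +183.673ms=3/10b
Σ=3b of 3 (98bpm 3/4) — PASS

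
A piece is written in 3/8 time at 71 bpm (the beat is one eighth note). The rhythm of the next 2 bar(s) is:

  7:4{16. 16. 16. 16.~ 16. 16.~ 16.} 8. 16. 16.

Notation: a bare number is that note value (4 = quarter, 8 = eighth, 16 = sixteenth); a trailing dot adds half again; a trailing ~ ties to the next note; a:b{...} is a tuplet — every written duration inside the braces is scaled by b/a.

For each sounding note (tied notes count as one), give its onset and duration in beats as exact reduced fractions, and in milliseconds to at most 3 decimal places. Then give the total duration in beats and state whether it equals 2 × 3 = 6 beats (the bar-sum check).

1) 0.0ms=0b +362.173ms=3/7b
2) 362.173ms=3/7b +362.173ms=3/7b
3) 724.346ms=6/7b +362.173ms=3/7b
4) 1086.519ms=9/7b +724.346ms=6/7b
5) 1810.865ms=15/7b +724.346ms=6/7b
6) 2535.211ms=3b +1267.606ms=3/2b
7) 3802.817ms=9/2b +633.803ms=3/4b
8) 4436.62ms=21/4b +633.803ms=3/4b
Σ=6b of 6 (71bpm 3/8) — PASS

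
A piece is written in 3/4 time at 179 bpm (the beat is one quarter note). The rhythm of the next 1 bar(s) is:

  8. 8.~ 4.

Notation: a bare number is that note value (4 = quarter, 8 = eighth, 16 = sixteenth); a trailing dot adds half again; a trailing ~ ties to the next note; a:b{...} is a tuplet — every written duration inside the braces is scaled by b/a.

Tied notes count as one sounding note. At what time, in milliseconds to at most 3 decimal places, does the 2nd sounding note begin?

1. 0.0ms @ 0 + 251.397ms (3/4)
2. 251.397ms @ 3/4 + 754.19ms (9/4)

note 2 onset = 3/4b = 251.397ms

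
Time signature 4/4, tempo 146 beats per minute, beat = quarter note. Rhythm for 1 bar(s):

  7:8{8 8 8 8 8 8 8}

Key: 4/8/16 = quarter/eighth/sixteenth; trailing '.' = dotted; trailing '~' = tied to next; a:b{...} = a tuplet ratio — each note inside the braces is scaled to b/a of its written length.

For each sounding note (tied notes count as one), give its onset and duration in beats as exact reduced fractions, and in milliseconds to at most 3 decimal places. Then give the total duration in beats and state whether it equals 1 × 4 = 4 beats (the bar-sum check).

1) 0.0ms=0b +234.834ms=4/7b
2) 234.834ms=4/7b +234.834ms=4/7b
3) 469.667ms=8/7b +234.834ms=4/7b
4) 704.501ms=12/7b +234.834ms=4/7b
5) 939.335ms=16/7b +234.834ms=4/7b
6) 1174.168ms=20/7b +234.834ms=4/7b
7) 1409.002ms=24/7b +234.834ms=4/7b
Σ=4b of 4 (146bpm 4/4) — PASS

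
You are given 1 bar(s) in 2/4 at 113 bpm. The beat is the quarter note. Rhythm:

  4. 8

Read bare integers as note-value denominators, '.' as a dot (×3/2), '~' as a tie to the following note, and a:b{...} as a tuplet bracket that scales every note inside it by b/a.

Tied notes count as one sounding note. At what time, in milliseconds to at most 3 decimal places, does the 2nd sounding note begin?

1. 0.0ms @ 0 + 796.46ms (3/2)
2. 796.46ms @ 3/2 + 265.487ms (1/2)

note 2 onset = 3/2b = 796.46ms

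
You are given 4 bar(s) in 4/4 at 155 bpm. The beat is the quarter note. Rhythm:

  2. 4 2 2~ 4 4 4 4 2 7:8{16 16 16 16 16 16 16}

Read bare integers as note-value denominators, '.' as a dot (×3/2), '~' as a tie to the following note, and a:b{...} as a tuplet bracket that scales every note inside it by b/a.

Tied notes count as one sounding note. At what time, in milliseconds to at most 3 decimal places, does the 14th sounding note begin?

1. 0.0ms @ 0 + 1161.29ms (3)
2. 1161.29ms @ 3 + 387.097ms (1)
3. 1548.387ms @ 4 + 774.194ms (2)
4. 2322.581ms @ 6 + 1161.29ms (3)
5. 3483.871ms @ 9 + 387.097ms (1)
6. 3870.968ms @ 10 + 387.097ms (1)
7. 4258.065ms @ 11 + 387.097ms (1)
8. 4645.161ms @ 12 + 774.194ms (2)
9. 5419.355ms @ 14 + 110.599ms (2/7)
10. 5529.954ms @ 100/7 + 110.599ms (2/7)
11. 5640.553ms @ 102/7 + 110.599ms (2/7)
12. 5751.152ms @ 104/7 + 110.599ms (2/7)
13. 5861.751ms @ 106/7 + 110.599ms (2/7)
14. 5972.35ms @ 108/7 + 110.599ms (2/7)
15. 6082.949ms @ 110/7 + 110.599ms (2/7)

note 14 onset = 108/7b = 5972.35ms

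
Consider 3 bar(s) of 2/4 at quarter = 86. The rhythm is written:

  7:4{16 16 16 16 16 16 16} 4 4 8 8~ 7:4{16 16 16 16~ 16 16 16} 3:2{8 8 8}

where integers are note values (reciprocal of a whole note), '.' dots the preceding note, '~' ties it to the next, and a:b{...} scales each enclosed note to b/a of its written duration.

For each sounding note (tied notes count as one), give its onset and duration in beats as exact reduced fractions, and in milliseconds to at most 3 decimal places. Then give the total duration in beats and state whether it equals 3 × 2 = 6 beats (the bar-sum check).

1) 0.0ms=0b +99.668ms=1/7b
2) 99.668ms=1/7b +99.668ms=1/7b
3) 199.336ms=2/7b +99.668ms=1/7b
4) 299.003ms=3/7b +99.668ms=1/7b
5) 398.671ms=4/7b +99.668ms=1/7b
6) 498.339ms=5/7b +99.668ms=1/7b
7) 598.007ms=6/7b +99.668ms=1/7b
8) 697.674ms=1b +697.674ms=1b
9) 1395.349ms=2b +697.674ms=1b
10) 2093.023ms=3b +348.837ms=1/2b
11) 2441.86ms=7/2b +448.505ms=9/14b
12) 2890.365ms=29/7b +99.668ms=1/7b
13) 2990.033ms=30/7b +99.668ms=1/7b
14) 3089.701ms=31/7b +199.336ms=2/7b
15) 3289.037ms=33/7b +99.668ms=1/7b
16) 3388.704ms=34/7b +99.668ms=1/7b
17) 3488.372ms=5b +232.558ms=1/3b
18) 3720.93ms=16/3b +232.558ms=1/3b
19) 3953.488ms=17/3b +232.558ms=1/3b
Σ=6b of 6 (86bpm 2/4) — PASS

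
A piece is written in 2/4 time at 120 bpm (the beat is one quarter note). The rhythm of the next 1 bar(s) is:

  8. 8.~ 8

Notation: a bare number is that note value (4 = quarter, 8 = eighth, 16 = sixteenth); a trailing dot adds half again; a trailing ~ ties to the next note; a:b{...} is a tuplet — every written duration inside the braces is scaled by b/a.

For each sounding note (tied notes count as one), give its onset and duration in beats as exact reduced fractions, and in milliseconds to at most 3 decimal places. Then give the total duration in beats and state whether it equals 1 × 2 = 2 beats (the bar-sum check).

1) 0.0ms=0b +375.0ms=3/4b
2) 375.0ms=3/4b +625.0ms=5/4b
Σ=2b of 2 (120bpm 2/4) — PASS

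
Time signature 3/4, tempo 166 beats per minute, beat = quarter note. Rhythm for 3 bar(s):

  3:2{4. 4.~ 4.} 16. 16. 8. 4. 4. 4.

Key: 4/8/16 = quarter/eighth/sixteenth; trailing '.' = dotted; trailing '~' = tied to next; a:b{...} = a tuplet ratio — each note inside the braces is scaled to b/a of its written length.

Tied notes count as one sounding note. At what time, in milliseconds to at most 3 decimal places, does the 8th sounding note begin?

1. 0.0ms @ 0 + 361.446ms (1)
2. 361.446ms @ 1 + 722.892ms (2)
3. 1084.337ms @ 3 + 135.542ms (3/8)
4. 1219.88ms @ 27/8 + 135.542ms (3/8)
5. 1355.422ms @ 15/4 + 271.084ms (3/4)
6. 1626.506ms @ 9/2 + 542.169ms (3/2)
7. 2168.675ms @ 6 + 542.169ms (3/2)
8. 2710.843ms @ 15/2 + 542.169ms (3/2)

note 8 onset = 15/2b = 2710.843ms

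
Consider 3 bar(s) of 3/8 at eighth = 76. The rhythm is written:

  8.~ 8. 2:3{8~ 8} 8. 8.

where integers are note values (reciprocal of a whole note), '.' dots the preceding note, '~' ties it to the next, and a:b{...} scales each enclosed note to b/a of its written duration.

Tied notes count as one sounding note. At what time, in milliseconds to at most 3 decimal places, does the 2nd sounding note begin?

1. 0.0ms @ 0 + 2368.421ms (3)
2. 2368.421ms @ 3 + 2368.421ms (3)
3. 4736.842ms @ 6 + 1184.211ms (3/2)
4. 5921.053ms @ 15/2 + 1184.211ms (3/2)

note 2 onset = 3b = 2368.421ms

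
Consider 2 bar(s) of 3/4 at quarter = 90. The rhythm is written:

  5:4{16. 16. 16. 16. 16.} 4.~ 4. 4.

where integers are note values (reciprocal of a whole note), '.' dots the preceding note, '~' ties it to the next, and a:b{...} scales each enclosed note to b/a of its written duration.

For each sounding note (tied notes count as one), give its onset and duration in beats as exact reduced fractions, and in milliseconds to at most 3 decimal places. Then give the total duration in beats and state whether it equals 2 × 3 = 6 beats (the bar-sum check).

1) 0.0ms=0b +200.0ms=3/10b
2) 200.0ms=3/10b +200.0ms=3/10b
3) 400.0ms=3/5b +200.0ms=3/10b
4) 600.0ms=9/10b +200.0ms=3/10b
5) 800.0ms=6/5b +200.0ms=3/10b
6) 1000.0ms=3/2b +2000.0ms=3b
7) 3000.0ms=9/2b +1000.0ms=3/2b
Σ=6b of 6 (90bpm 3/4) — PASS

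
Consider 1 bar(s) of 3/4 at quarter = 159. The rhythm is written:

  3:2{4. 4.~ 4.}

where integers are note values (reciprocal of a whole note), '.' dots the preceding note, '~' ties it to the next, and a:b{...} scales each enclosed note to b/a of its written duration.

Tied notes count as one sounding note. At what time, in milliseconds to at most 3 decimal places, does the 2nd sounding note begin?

note 2 onset = 1b = 377.358ms

1. 0.0ms @ 0 + 377.358ms (1)
2. 377.358ms @ 1 + 754.717ms (2)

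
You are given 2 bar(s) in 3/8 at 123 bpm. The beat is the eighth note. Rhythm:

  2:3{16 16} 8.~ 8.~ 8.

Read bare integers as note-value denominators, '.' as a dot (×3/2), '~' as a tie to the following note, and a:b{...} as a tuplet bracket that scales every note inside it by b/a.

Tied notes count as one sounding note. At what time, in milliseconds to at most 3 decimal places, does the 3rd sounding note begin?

1. 0.0ms @ 0 + 365.854ms (3/4)
2. 365.854ms @ 3/4 + 365.854ms (3/4)
3. 731.707ms @ 3/2 + 2195.122ms (9/2)

note 3 onset = 3/2b = 731.707ms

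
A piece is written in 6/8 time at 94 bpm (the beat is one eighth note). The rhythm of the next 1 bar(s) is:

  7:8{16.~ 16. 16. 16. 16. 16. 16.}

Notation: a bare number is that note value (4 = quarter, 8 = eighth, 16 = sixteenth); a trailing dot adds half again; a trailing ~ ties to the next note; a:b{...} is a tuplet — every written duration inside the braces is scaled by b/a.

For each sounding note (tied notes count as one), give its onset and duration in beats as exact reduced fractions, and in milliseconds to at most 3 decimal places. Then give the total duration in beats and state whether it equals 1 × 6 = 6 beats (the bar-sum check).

1) 0.0ms=0b +1094.225ms=12/7b
2) 1094.225ms=12/7b +547.112ms=6/7b
3) 1641.337ms=18/7b +547.112ms=6/7b
4) 2188.45ms=24/7b +547.112ms=6/7b
5) 2735.562ms=30/7b +547.112ms=6/7b
6) 3282.675ms=36/7b +547.112ms=6/7b
Σ=6b of 6 (94bpm 6/8) — PASS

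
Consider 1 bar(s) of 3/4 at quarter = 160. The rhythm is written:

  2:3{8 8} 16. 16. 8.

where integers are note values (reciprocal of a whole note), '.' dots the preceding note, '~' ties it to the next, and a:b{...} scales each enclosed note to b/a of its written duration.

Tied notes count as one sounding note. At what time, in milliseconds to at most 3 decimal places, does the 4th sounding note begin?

1. 0.0ms @ 0 + 281.25ms (3/4)
2. 281.25ms @ 3/4 + 281.25ms (3/4)
3. 562.5ms @ 3/2 + 140.625ms (3/8)
4. 703.125ms @ 15/8 + 140.625ms (3/8)
5. 843.75ms @ 9/4 + 281.25ms (3/4)

note 4 onset = 15/8b = 703.125ms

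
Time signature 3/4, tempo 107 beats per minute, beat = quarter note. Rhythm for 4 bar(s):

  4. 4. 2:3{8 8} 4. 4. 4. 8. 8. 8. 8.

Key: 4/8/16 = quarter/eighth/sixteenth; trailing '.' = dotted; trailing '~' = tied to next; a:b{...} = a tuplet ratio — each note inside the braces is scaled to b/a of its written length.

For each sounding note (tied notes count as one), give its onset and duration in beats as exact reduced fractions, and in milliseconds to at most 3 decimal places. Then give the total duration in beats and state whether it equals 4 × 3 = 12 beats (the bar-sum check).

1) 0.0ms=0b +841.121ms=3/2b
2) 841.121ms=3/2b +841.121ms=3/2b
3) 1682.243ms=3b +420.561ms=3/4b
4) 2102.804ms=15/4b +420.561ms=3/4b
5) 2523.364ms=9/2b +841.121ms=3/2b
6) 3364.486ms=6b +841.121ms=3/2b
7) 4205.607ms=15/2b +841.121ms=3/2b
8) 5046.729ms=9b +420.561ms=3/4b
9) 5467.29ms=39/4b +420.561ms=3/4b
10) 5887.85ms=21/2b +420.561ms=3/4b
11) 6308.411ms=45/4b +420.561ms=3/4b
Σ=12b of 12 (107bpm 3/4) — PASS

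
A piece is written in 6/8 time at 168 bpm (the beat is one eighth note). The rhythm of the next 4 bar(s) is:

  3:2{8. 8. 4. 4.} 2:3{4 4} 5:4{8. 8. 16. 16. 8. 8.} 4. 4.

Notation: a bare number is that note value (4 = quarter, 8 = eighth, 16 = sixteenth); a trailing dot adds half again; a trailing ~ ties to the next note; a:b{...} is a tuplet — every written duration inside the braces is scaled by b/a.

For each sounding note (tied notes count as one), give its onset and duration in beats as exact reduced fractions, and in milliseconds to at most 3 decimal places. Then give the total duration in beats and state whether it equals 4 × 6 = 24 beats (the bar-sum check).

1) 0.0ms=0b +357.143ms=1b
2) 357.143ms=1b +357.143ms=1b
3) 714.286ms=2b +714.286ms=2b
4) 1428.571ms=4b +714.286ms=2b
5) 2142.857ms=6b +1071.429ms=3b
6) 3214.286ms=9b +1071.429ms=3b
7) 4285.714ms=12b +428.571ms=6/5b
8) 4714.286ms=66/5b +428.571ms=6/5b
9) 5142.857ms=72/5b +214.286ms=3/5b
10) 5357.143ms=15b +214.286ms=3/5b
11) 5571.429ms=78/5b +428.571ms=6/5b
12) 6000.0ms=84/5b +428.571ms=6/5b
13) 6428.571ms=18b +1071.429ms=3b
14) 7500.0ms=21b +1071.429ms=3b
Σ=24b of 24 (168bpm 6/8) — PASS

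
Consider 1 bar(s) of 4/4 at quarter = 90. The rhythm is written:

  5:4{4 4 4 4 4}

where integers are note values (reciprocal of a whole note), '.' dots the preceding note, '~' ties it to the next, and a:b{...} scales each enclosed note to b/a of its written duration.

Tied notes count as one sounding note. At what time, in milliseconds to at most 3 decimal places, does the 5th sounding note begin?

1. 0.0ms @ 0 + 533.333ms (4/5)
2. 533.333ms @ 4/5 + 533.333ms (4/5)
3. 1066.667ms @ 8/5 + 533.333ms (4/5)
4. 1600.0ms @ 12/5 + 533.333ms (4/5)
5. 2133.333ms @ 16/5 + 533.333ms (4/5)

note 5 onset = 16/5b = 2133.333ms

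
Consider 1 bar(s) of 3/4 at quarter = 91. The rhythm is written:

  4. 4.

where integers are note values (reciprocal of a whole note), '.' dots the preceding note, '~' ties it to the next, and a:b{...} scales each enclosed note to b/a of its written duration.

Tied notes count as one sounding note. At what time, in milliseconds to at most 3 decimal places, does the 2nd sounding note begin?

1. 0.0ms @ 0 + 989.011ms (3/2)
2. 989.011ms @ 3/2 + 989.011ms (3/2)

note 2 onset = 3/2b = 989.011ms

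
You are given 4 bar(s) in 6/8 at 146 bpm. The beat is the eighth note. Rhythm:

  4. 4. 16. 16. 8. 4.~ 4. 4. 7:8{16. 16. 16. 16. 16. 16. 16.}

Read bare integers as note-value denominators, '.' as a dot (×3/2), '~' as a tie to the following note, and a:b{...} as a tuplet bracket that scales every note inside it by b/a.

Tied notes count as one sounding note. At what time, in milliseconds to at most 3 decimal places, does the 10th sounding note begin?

note 10 onset = 138/7b = 8101.761ms

1. 0.0ms @ 0 + 1232.877ms (3)
2. 1232.877ms @ 3 + 1232.877ms (3)
3. 2465.753ms @ 6 + 308.219ms (3/4)
4. 2773.973ms @ 27/4 + 308.219ms (3/4)
5. 3082.192ms @ 15/2 + 616.438ms (3/2)
6. 3698.63ms @ 9 + 2465.753ms (6)
7. 6164.384ms @ 15 + 1232.877ms (3)
8. 7397.26ms @ 18 + 352.25ms (6/7)
9. 7749.511ms @ 132/7 + 352.25ms (6/7)
10. 8101.761ms @ 138/7 + 352.25ms (6/7)
11. 8454.012ms @ 144/7 + 352.25ms (6/7)
12. 8806.262ms @ 150/7 + 352.25ms (6/7)
13. 9158.513ms @ 156/7 + 352.25ms (6/7)
14. 9510.763ms @ 162/7 + 352.25ms (6/7)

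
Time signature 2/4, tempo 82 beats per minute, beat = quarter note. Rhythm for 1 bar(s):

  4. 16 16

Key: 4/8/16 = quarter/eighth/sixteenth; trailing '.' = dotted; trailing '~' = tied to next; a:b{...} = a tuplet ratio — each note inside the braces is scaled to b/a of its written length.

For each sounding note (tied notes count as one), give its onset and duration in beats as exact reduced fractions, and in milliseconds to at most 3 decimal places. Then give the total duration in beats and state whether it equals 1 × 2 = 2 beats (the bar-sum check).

1) 0.0ms=0b +1097.561ms=3/2b
2) 1097.561ms=3/2b +182.927ms=1/4b
3) 1280.488ms=7/4b +182.927ms=1/4b
Σ=2b of 2 (82bpm 2/4) — PASS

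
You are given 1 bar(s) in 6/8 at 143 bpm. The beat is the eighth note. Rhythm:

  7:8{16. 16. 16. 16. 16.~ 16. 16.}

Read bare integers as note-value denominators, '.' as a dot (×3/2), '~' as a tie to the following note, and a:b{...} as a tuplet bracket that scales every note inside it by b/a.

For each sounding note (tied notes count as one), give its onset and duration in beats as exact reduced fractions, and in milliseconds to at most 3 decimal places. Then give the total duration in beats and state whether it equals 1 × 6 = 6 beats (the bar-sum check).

1) 0.0ms=0b +359.64ms=6/7b
2) 359.64ms=6/7b +359.64ms=6/7b
3) 719.281ms=12/7b +359.64ms=6/7b
4) 1078.921ms=18/7b +359.64ms=6/7b
5) 1438.561ms=24/7b +719.281ms=12/7b
6) 2157.842ms=36/7b +359.64ms=6/7b
Σ=6b of 6 (143bpm 6/8) — PASS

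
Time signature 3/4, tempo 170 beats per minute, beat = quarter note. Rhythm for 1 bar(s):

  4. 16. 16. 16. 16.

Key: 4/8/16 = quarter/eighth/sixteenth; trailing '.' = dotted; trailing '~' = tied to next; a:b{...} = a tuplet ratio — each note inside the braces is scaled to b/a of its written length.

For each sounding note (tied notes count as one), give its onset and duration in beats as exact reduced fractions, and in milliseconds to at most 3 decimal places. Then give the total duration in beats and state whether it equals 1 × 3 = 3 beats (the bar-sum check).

1) 0.0ms=0b +529.412ms=3/2b
2) 529.412ms=3/2b +132.353ms=3/8b
3) 661.765ms=15/8b +132.353ms=3/8b
4) 794.118ms=9/4b +132.353ms=3/8b
5) 926.471ms=21/8b +132.353ms=3/8b
Σ=3b of 3 (170bpm 3/4) — PASS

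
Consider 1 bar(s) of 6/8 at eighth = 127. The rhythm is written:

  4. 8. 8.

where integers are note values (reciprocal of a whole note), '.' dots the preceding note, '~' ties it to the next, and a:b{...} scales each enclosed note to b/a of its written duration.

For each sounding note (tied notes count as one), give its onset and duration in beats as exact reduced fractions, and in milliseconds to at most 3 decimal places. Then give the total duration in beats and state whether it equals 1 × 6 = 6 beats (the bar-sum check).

1) 0.0ms=0b +1417.323ms=3b
2) 1417.323ms=3b +708.661ms=3/2b
3) 2125.984ms=9/2b +708.661ms=3/2b
Σ=6b of 6 (127bpm 6/8) — PASS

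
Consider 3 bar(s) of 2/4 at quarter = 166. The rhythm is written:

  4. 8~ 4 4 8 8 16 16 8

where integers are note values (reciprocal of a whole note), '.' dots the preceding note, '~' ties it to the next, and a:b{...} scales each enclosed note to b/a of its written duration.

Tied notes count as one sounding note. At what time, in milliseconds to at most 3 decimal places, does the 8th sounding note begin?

note 8 onset = 11/2b = 1987.952ms

1. 0.0ms @ 0 + 542.169ms (3/2)
2. 542.169ms @ 3/2 + 542.169ms (3/2)
3. 1084.337ms @ 3 + 361.446ms (1)
4. 1445.783ms @ 4 + 180.723ms (1/2)
5. 1626.506ms @ 9/2 + 180.723ms (1/2)
6. 1807.229ms @ 5 + 90.361ms (1/4)
7. 1897.59ms @ 21/4 + 90.361ms (1/4)
8. 1987.952ms @ 11/2 + 180.723ms (1/2)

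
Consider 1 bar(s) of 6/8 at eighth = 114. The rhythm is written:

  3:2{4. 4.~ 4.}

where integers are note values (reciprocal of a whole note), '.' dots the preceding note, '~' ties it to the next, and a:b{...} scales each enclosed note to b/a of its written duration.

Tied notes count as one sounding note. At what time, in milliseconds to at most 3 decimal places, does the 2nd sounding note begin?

note 2 onset = 2b = 1052.632ms

1. 0.0ms @ 0 + 1052.632ms (2)
2. 1052.632ms @ 2 + 2105.263ms (4)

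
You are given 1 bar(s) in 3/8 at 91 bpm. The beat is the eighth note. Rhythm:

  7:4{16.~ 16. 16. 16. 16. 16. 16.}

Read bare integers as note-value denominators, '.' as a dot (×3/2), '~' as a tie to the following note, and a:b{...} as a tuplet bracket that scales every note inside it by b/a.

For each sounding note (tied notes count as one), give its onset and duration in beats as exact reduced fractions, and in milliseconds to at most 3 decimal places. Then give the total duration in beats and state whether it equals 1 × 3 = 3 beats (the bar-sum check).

1) 0.0ms=0b +565.149ms=6/7b
2) 565.149ms=6/7b +282.575ms=3/7b
3) 847.724ms=9/7b +282.575ms=3/7b
4) 1130.298ms=12/7b +282.575ms=3/7b
5) 1412.873ms=15/7b +282.575ms=3/7b
6) 1695.447ms=18/7b +282.575ms=3/7b
Σ=3b of 3 (91bpm 3/8) — PASS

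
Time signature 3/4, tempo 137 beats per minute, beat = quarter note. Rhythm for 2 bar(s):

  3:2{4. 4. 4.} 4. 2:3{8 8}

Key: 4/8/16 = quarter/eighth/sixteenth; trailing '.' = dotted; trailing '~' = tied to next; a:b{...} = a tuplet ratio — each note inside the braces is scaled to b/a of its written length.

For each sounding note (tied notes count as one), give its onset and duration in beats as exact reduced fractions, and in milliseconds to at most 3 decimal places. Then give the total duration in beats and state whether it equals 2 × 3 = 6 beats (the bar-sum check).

1) 0.0ms=0b +437.956ms=1b
2) 437.956ms=1b +437.956ms=1b
3) 875.912ms=2b +437.956ms=1b
4) 1313.869ms=3b +656.934ms=3/2b
5) 1970.803ms=9/2b +328.467ms=3/4b
6) 2299.27ms=21/4b +328.467ms=3/4b
Σ=6b of 6 (137bpm 3/4) — PASS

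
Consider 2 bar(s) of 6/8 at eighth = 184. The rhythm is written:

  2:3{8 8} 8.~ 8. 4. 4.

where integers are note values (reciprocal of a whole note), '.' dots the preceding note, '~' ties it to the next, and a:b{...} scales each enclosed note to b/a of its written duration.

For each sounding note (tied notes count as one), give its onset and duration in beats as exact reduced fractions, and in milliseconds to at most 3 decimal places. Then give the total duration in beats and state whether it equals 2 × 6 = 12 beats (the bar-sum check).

1) 0.0ms=0b +489.13ms=3/2b
2) 489.13ms=3/2b +489.13ms=3/2b
3) 978.261ms=3b +978.261ms=3b
4) 1956.522ms=6b +978.261ms=3b
5) 2934.783ms=9b +978.261ms=3b
Σ=12b of 12 (184bpm 6/8) — PASS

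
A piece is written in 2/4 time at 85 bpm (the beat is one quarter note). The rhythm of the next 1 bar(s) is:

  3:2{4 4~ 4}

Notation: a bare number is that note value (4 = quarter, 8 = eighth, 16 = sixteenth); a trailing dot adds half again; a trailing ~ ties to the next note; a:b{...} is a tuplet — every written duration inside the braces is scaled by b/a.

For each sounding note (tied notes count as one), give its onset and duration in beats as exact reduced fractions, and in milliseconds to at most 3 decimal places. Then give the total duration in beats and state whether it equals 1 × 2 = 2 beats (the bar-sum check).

1) 0.0ms=0b +470.588ms=2/3b
2) 470.588ms=2/3b +941.176ms=4/3b
Σ=2b of 2 (85bpm 2/4) — PASS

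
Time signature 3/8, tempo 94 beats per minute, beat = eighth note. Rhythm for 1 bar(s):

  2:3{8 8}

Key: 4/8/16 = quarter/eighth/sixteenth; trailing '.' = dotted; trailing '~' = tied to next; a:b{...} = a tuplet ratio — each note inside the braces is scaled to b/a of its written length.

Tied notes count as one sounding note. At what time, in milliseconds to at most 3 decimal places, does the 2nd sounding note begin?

1. 0.0ms @ 0 + 957.447ms (3/2)
2. 957.447ms @ 3/2 + 957.447ms (3/2)

note 2 onset = 3/2b = 957.447ms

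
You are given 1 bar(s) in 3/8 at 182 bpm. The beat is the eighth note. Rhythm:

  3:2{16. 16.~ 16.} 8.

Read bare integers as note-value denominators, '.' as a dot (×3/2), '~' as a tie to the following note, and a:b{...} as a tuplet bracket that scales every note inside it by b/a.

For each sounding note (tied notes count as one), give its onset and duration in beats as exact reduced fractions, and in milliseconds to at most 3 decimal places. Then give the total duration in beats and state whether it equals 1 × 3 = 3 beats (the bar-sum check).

1) 0.0ms=0b +164.835ms=1/2b
2) 164.835ms=1/2b +329.67ms=1b
3) 494.505ms=3/2b +494.505ms=3/2b
Σ=3b of 3 (182bpm 3/8) — PASS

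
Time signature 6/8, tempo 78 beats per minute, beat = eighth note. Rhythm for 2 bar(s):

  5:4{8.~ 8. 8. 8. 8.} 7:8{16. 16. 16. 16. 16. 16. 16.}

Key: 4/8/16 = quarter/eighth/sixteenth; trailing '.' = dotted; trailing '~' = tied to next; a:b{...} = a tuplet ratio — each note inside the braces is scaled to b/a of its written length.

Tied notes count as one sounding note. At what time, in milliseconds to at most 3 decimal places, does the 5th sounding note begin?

1. 0.0ms @ 0 + 1846.154ms (12/5)
2. 1846.154ms @ 12/5 + 923.077ms (6/5)
3. 2769.231ms @ 18/5 + 923.077ms (6/5)
4. 3692.308ms @ 24/5 + 923.077ms (6/5)
5. 4615.385ms @ 6 + 659.341ms (6/7)
6. 5274.725ms @ 48/7 + 659.341ms (6/7)
7. 5934.066ms @ 54/7 + 659.341ms (6/7)
8. 6593.407ms @ 60/7 + 659.341ms (6/7)
9. 7252.747ms @ 66/7 + 659.341ms (6/7)
10. 7912.088ms @ 72/7 + 659.341ms (6/7)
11. 8571.429ms @ 78/7 + 659.341ms (6/7)

note 5 onset = 6b = 4615.385ms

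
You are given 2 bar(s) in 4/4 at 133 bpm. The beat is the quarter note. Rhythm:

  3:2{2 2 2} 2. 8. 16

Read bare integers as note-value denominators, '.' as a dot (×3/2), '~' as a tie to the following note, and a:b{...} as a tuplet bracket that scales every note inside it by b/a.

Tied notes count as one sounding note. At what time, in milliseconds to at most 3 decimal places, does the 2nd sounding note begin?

1. 0.0ms @ 0 + 601.504ms (4/3)
2. 601.504ms @ 4/3 + 601.504ms (4/3)
3. 1203.008ms @ 8/3 + 601.504ms (4/3)
4. 1804.511ms @ 4 + 1353.383ms (3)
5. 3157.895ms @ 7 + 338.346ms (3/4)
6. 3496.241ms @ 31/4 + 112.782ms (1/4)

note 2 onset = 4/3b = 601.504ms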